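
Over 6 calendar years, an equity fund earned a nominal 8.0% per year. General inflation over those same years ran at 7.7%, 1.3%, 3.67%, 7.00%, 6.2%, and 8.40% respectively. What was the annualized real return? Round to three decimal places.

2.193%

Cumulative inflation factor: 1.077 × 1.013 × 1.0367 × 1.0700 × 1.062 × 1.0840 ≈ 1.39321.
Nominal growth factor: 1.58687. Real growth factor = 1.58687 / 1.39321 ≈ 1.13901.
Annualized: 1.13901^(1/6) − 1 ≈ 0.02193.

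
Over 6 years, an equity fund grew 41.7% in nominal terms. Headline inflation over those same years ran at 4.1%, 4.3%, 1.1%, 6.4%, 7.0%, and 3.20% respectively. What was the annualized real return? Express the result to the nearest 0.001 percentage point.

1.581%

Cumulative inflation factor: 1.041 × 1.043 × 1.011 × 1.064 × 1.070 × 1.0320 ≈ 1.28971.
Nominal growth factor: 1.41700. Real growth factor = 1.41700 / 1.28971 ≈ 1.09870.
Annualized: 1.09870^(1/6) − 1 ≈ 0.01581.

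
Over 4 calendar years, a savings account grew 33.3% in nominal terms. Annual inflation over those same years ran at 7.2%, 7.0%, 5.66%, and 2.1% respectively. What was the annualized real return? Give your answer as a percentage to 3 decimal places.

Cumulative inflation factor: 1.072 × 1.070 × 1.0566 × 1.021 ≈ 1.23741.
Nominal growth factor: 1.33300. Real growth factor = 1.33300 / 1.23741 ≈ 1.07725.
Annualized: 1.07725^(1/4) − 1 ≈ 0.01878.

1.878%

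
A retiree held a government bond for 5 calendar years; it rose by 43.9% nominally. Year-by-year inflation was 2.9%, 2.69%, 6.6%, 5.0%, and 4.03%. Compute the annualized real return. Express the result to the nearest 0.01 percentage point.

3.18%

Cumulative inflation factor: 1.029 × 1.0269 × 1.066 × 1.050 × 1.0403 ≈ 1.23041.
Nominal growth factor: 1.43900. Real growth factor = 1.43900 / 1.23041 ≈ 1.16953.
Annualized: 1.16953^(1/5) − 1 ≈ 0.03182.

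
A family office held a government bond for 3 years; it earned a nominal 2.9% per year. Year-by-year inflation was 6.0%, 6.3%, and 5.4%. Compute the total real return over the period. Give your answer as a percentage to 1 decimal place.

-8.3%

Cumulative inflation factor: 1.060 × 1.063 × 1.054 ≈ 1.18763.
Nominal growth factor: 1.08955. Real growth factor = 1.08955 / 1.18763 ≈ 0.91742.
Total real return ≈ -8.2584%.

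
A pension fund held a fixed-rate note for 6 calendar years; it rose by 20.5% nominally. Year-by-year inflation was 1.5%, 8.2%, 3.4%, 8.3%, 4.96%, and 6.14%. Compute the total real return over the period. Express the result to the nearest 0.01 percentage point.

Cumulative inflation factor: 1.015 × 1.082 × 1.034 × 1.083 × 1.0496 × 1.0614 ≈ 1.37008.
Nominal growth factor: 1.20500. Real growth factor = 1.20500 / 1.37008 ≈ 0.87951.
Total real return ≈ -12.0488%.

-12.05%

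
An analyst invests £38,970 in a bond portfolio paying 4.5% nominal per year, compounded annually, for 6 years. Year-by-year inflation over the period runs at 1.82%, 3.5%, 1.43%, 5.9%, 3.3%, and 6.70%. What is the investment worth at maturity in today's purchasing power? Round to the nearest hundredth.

£40,675.00

Nominal value at maturity: £38,970 × (1 + 4.5%)^6 ≈ £50,749.08.
Price-level factor over 6 years: 1.0182 × 1.035 × 1.0143 × 1.059 × 1.033 × 1.0670 ≈ 1.2476724027.
The maturity value deflated by that factor is the answer in today's purchasing power.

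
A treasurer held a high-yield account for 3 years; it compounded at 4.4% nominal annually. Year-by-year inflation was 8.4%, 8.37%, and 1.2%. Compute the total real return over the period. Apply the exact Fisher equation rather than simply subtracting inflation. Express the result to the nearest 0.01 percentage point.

Cumulative inflation factor: 1.084 × 1.0837 × 1.012 ≈ 1.18883.
Nominal growth factor: 1.13789. Real growth factor = 1.13789 / 1.18883 ≈ 0.95716.
Total real return ≈ -4.2844%.

-4.28%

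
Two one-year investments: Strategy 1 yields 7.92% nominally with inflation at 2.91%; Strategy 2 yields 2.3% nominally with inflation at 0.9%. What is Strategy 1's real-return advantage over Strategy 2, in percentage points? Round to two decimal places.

3.48

Strategy 1 real return: 1.0792/1.0291 − 1 = 4.868%.
Strategy 2 real return: 1.023/1.009 − 1 = 1.388%.
Difference: 4.868 − 1.388 = 3.480 pp.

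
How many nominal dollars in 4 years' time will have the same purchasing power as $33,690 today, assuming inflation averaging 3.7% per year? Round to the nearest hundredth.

Cumulative price-level factor: (1+3.7%)^4 ≈ 1.1564184862.
The nominal amount required is $33,690 scaled up by that factor.

$38,959.74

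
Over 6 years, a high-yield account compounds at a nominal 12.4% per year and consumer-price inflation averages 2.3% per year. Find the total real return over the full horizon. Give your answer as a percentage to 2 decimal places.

The annual real rate is (1+12.4%)/(1+2.3%) − 1 = 9.8729%.
Compounded over 6 years: (1 + 0.098729)^6 − 1 ≈ 0.75932.

75.93%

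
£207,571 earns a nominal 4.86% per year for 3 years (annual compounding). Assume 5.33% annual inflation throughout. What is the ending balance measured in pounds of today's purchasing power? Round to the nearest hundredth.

£204,804.73

Nominal value at maturity: £207,571 × (1 + 4.86%)^3 ≈ £239,329.50.
Price-level factor over 3 years: (1 + 5.33%)^3 ≈ 1.1685740894.
Dividing the nominal maturity value by the price-level factor gives the value in today's money.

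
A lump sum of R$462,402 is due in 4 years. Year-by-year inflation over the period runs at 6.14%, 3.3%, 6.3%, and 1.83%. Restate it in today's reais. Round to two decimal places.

Price-level factor over 4 years: 1.0614 × 1.033 × 1.063 × 1.0183 ≈ 1.1868297198.
Purchasing power today: R$462,402 divided by that factor.

R$389,611.07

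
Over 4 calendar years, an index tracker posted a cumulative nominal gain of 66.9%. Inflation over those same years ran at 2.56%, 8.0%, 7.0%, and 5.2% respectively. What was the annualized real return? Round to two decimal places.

7.56%

Cumulative inflation factor: 1.0256 × 1.080 × 1.070 × 1.052 ≈ 1.24681.
Nominal growth factor: 1.66900. Real growth factor = 1.66900 / 1.24681 ≈ 1.33861.
Annualized: 1.33861^(1/4) − 1 ≈ 0.07563.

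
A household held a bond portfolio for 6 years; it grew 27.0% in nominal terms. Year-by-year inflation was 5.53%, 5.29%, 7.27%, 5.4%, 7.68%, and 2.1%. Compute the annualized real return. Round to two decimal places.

Cumulative inflation factor: 1.0553 × 1.0529 × 1.0727 × 1.054 × 1.0768 × 1.021 ≈ 1.38116.
Nominal growth factor: 1.27000. Real growth factor = 1.27000 / 1.38116 ≈ 0.91952.
Annualized: 0.91952^(1/6) − 1 ≈ -0.01389.

-1.39%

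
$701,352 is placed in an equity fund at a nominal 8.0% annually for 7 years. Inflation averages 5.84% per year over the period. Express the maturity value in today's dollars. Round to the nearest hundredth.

Nominal value at maturity: $701,352 × (1 + 8.0%)^7 ≈ $1,201,994.08.
Price-level factor over 7 years: (1 + 5.84%)^7 ≈ 1.4878146072.
The maturity value deflated by that factor is the answer in today's purchasing power.

$807,892.38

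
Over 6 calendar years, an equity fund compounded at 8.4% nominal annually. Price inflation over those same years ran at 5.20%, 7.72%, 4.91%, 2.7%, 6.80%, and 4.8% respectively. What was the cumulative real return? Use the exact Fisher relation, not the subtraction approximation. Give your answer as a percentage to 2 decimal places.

18.73%

Cumulative inflation factor: 1.0520 × 1.0772 × 1.0491 × 1.027 × 1.0680 × 1.048 ≈ 1.36657.
Nominal growth factor: 1.62247. Real growth factor = 1.62247 / 1.36657 ≈ 1.18725.
Total real return ≈ 18.7254%.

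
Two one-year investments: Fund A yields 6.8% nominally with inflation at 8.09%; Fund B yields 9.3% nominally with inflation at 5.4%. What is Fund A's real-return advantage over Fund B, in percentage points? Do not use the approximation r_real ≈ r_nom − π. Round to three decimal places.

Fund A real return: 1.068/1.0809 − 1 = -1.1934%.
Fund B real return: 1.093/1.054 − 1 = 3.7002%.
Difference: -1.1934 − 3.7002 = -4.8936 pp.

-4.894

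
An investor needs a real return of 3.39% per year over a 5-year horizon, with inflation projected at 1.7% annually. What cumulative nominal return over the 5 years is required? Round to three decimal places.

Required annual nominal rate: (1+3.39%)(1+1.7%) − 1 = 5.14763%.
Cumulative over 5 years: (1 + 0.0514763)^5 − 1 ≈ 0.28528.

28.528%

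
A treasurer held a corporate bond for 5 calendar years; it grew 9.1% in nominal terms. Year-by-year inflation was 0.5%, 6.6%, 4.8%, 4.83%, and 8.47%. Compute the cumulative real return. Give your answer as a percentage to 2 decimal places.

Cumulative inflation factor: 1.005 × 1.066 × 1.048 × 1.0483 × 1.0847 ≈ 1.27667.
Nominal growth factor: 1.09100. Real growth factor = 1.09100 / 1.27667 ≈ 0.85456.
Total real return ≈ -14.5435%.

-14.54%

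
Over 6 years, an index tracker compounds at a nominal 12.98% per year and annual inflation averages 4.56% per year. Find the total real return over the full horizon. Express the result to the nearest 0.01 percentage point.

The annual real rate is (1+12.98%)/(1+4.56%) − 1 = 8.0528%.
Compounded over 6 years: (1 + 0.080528)^6 − 1 ≈ 0.59153.

59.15%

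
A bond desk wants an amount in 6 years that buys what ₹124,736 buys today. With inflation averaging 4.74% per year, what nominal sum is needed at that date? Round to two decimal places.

Cumulative price-level factor: (1+4.74%)^6 ≈ 1.3203084944.
The nominal amount required is ₹124,736 scaled up by that factor.

₹164,690.00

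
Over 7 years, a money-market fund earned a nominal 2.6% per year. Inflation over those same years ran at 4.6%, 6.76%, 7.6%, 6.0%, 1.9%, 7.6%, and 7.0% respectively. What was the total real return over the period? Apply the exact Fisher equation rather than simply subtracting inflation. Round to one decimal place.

Cumulative inflation factor: 1.046 × 1.0676 × 1.076 × 1.060 × 1.019 × 1.076 × 1.070 ≈ 1.49427.
Nominal growth factor: 1.19683. Real growth factor = 1.19683 / 1.49427 ≈ 0.80095.
Total real return ≈ -19.9055%.

-19.9%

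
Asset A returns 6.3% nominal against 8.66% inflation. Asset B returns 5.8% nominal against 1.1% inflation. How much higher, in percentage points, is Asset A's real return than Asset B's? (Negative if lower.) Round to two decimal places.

Asset A real return: 1.063/1.0866 − 1 = -2.172%.
Asset B real return: 1.058/1.011 − 1 = 4.649%.
Difference: -2.172 − 4.649 = -6.821 pp.

-6.82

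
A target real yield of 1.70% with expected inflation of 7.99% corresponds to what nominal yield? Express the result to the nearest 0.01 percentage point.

9.83%

By the Fisher equation, 1 + r_nom = (1 + 1.70%)(1 + 7.99%) = 1.0170 × 1.0799 = 1.0982583.
So r_nom = 9.82583%.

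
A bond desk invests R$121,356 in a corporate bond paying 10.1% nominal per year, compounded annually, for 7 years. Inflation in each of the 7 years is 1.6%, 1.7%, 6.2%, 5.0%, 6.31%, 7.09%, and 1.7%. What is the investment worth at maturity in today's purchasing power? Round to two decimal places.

R$178,402.12

Nominal value at maturity: R$121,356 × (1 + 10.1%)^7 ≈ R$237,997.55.
Price-level factor over 7 years: 1.016 × 1.017 × 1.062 × 1.050 × 1.0631 × 1.0709 × 1.017 ≈ 1.3340511032.
The maturity value deflated by that factor is the answer in today's purchasing power.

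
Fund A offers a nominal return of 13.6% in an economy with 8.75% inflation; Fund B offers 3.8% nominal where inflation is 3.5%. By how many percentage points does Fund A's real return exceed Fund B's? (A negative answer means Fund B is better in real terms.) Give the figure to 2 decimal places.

Fund A real return: 1.136/1.0875 − 1 = 4.460%.
Fund B real return: 1.038/1.035 − 1 = 0.290%.
Difference: 4.460 − 0.290 = 4.170 pp.

4.17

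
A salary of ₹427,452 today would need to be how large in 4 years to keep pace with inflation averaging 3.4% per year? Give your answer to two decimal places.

₹488,618.05

Cumulative price-level factor: (1+3.4%)^4 ≈ 1.1430945523.
The nominal amount required is ₹427,452 scaled up by that factor.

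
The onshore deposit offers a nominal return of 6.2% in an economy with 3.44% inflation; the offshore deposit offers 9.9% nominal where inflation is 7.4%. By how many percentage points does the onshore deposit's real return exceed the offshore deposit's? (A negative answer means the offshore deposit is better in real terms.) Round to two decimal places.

The onshore deposit real return: 1.062/1.0344 − 1 = 2.668%.
The offshore deposit real return: 1.099/1.074 − 1 = 2.328%.
Difference: 2.668 − 2.328 = 0.340 pp.

0.34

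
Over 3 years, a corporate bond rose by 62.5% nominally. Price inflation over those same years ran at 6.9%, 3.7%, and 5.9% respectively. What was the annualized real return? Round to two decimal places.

11.45%

Cumulative inflation factor: 1.069 × 1.037 × 1.059 ≈ 1.17396.
Nominal growth factor: 1.62500. Real growth factor = 1.62500 / 1.17396 ≈ 1.38421.
Annualized: 1.38421^(1/3) − 1 ≈ 0.11447.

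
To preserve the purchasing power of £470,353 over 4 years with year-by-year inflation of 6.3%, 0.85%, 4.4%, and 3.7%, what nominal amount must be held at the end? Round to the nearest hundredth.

£545,899.05

Cumulative price-level factor: 1.063 × 1.0085 × 1.044 × 1.037 ≈ 1.1606156493.
The nominal amount required is £470,353 scaled up by that factor.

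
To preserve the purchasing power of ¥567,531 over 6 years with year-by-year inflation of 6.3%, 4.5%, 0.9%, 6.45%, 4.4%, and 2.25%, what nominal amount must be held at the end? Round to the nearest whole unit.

Cumulative price-level factor: 1.063 × 1.045 × 1.009 × 1.0645 × 1.044 × 1.0225 ≈ 1.2736503003.
Multiplying ¥567,531 by the price-level factor gives the future nominal sum.

¥722,836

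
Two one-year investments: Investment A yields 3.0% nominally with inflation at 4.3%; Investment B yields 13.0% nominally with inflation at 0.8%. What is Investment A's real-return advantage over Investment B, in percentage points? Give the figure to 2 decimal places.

-13.35

Investment A real return: 1.030/1.043 − 1 = -1.246%.
Investment B real return: 1.130/1.008 − 1 = 12.103%.
Difference: -1.246 − 12.103 = -13.349 pp.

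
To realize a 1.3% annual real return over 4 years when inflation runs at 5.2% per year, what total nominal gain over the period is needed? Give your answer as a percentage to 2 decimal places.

28.97%

Required annual nominal rate: (1+1.3%)(1+5.2%) − 1 = 6.5676%.
Cumulative over 4 years: (1 + 0.065676)^4 − 1 ≈ 0.28974.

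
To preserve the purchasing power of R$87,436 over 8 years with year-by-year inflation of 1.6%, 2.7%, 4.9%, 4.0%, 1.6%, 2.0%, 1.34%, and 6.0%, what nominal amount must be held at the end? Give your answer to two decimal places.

Cumulative price-level factor: 1.016 × 1.027 × 1.049 × 1.040 × 1.016 × 1.020 × 1.0134 × 1.060 ≈ 1.2672246843.
Multiplying R$87,436 by the price-level factor gives the future nominal sum.

R$110,801.06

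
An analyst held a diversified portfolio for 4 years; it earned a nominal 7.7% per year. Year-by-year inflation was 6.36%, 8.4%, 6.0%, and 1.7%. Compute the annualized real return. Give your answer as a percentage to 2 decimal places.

Cumulative inflation factor: 1.0636 × 1.084 × 1.060 × 1.017 ≈ 1.24289.
Nominal growth factor: 1.34544. Real growth factor = 1.34544 / 1.24289 ≈ 1.08250.
Annualized: 1.08250^(1/4) − 1 ≈ 0.02002.

2.00%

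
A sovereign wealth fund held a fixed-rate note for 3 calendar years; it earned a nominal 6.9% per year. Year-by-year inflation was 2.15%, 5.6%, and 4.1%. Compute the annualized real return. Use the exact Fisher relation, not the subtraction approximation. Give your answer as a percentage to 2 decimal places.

2.85%

Cumulative inflation factor: 1.0215 × 1.056 × 1.041 ≈ 1.12293.
Nominal growth factor: 1.22161. Real growth factor = 1.22161 / 1.12293 ≈ 1.08788.
Annualized: 1.08788^(1/3) − 1 ≈ 0.02847.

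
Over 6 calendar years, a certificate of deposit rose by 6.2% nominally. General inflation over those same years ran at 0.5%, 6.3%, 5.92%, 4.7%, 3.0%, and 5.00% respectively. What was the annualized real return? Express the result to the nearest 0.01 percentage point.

-3.08%

Cumulative inflation factor: 1.005 × 1.063 × 1.0592 × 1.047 × 1.030 × 1.0500 ≈ 1.28130.
Nominal growth factor: 1.06200. Real growth factor = 1.06200 / 1.28130 ≈ 0.82885.
Annualized: 0.82885^(1/6) − 1 ≈ -0.03080.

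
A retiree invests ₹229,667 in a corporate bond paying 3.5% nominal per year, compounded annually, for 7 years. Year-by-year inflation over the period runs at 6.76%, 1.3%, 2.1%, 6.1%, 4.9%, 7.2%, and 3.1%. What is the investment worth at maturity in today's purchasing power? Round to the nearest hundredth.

₹215,126.03

Nominal value at maturity: ₹229,667 × (1 + 3.5%)^7 ≈ ₹292,200.56.
Price-level factor over 7 years: 1.0676 × 1.013 × 1.021 × 1.061 × 1.049 × 1.072 × 1.031 ≈ 1.3582761510.
Dividing the nominal maturity value by the price-level factor gives the value in today's money.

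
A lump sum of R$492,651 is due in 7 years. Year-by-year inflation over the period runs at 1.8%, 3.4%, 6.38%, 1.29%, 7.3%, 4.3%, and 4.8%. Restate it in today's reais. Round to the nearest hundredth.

R$370,338.77

Price-level factor over 7 years: 1.018 × 1.034 × 1.0638 × 1.0129 × 1.073 × 1.043 × 1.048 ≈ 1.3302711941.
Purchasing power today: R$492,651 divided by that factor.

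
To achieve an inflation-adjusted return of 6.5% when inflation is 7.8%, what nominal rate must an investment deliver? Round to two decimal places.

By the Fisher equation, 1 + r_nom = (1 + 6.5%)(1 + 7.8%) = 1.065 × 1.078 = 1.14807.
So r_nom = 14.807%.

14.81%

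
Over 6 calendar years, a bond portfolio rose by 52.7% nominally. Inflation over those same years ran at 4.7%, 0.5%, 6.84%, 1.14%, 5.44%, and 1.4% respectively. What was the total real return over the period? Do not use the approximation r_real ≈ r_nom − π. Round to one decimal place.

Cumulative inflation factor: 1.047 × 1.005 × 1.0684 × 1.0114 × 1.0544 × 1.014 ≈ 1.21566.
Nominal growth factor: 1.52700. Real growth factor = 1.52700 / 1.21566 ≈ 1.25611.
Total real return ≈ 25.6105%.

25.6%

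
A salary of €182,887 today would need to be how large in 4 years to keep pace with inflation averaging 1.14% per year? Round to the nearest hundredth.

€191,370.34

Cumulative price-level factor: (1+1.14%)^4 ≈ 1.0463857031.
Multiplying €182,887 by the price-level factor gives the future nominal sum.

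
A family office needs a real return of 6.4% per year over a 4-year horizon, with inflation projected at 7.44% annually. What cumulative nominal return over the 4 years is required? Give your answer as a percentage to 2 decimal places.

Required annual nominal rate: (1+6.4%)(1+7.44%) − 1 = 14.31616%.
Cumulative over 4 years: (1 + 0.1431616)^4 − 1 ≈ 0.70777.

70.78%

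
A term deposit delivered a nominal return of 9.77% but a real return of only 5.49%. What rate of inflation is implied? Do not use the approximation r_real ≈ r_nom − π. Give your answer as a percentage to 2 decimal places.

4.06%

From (1+r_nom) = (1+r_real)(1+π), we get 1+π = (1 + 9.77%)/(1 + 5.49%) = 1.0977/1.0549 ≈ 1.04057.
So π ≈ 4.0573%.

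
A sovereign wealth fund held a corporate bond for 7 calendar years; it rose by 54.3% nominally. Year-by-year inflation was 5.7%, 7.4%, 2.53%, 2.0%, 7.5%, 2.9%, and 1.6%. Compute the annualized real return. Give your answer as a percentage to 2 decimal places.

Cumulative inflation factor: 1.057 × 1.074 × 1.0253 × 1.020 × 1.075 × 1.029 × 1.016 ≈ 1.33428.
Nominal growth factor: 1.54300. Real growth factor = 1.54300 / 1.33428 ≈ 1.15643.
Annualized: 1.15643^(1/7) − 1 ≈ 0.02098.

2.10%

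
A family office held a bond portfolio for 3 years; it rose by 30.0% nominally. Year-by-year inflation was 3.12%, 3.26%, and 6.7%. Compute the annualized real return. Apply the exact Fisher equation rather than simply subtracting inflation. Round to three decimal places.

4.593%

Cumulative inflation factor: 1.0312 × 1.0326 × 1.067 ≈ 1.13616.
Nominal growth factor: 1.30000. Real growth factor = 1.30000 / 1.13616 ≈ 1.14421.
Annualized: 1.14421^(1/3) − 1 ≈ 0.04593.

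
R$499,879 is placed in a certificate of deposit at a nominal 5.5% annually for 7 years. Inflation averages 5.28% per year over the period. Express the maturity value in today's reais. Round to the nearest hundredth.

Nominal value at maturity: R$499,879 × (1 + 5.5%)^7 ≈ R$727,163.56.
Price-level factor over 7 years: (1 + 5.28%)^7 ≈ 1.4335773606.
The maturity value deflated by that factor is the answer in today's purchasing power.

R$507,237.06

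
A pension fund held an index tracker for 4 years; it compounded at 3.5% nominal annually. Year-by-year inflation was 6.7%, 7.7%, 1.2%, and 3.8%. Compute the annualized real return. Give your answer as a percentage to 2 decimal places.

-1.26%

Cumulative inflation factor: 1.067 × 1.077 × 1.012 × 1.038 ≈ 1.20714.
Nominal growth factor: 1.14752. Real growth factor = 1.14752 / 1.20714 ≈ 0.95061.
Annualized: 0.95061^(1/4) − 1 ≈ -0.01258.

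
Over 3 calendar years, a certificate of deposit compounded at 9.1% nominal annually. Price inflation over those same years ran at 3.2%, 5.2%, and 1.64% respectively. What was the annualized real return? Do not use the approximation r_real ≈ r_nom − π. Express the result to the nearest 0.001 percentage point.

5.578%

Cumulative inflation factor: 1.032 × 1.052 × 1.0164 ≈ 1.10347.
Nominal growth factor: 1.29860. Real growth factor = 1.29860 / 1.10347 ≈ 1.17683.
Annualized: 1.17683^(1/3) − 1 ≈ 0.05578.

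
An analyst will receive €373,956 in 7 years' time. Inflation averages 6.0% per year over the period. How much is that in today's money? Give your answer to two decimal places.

€248,702.10

Price-level factor over 7 years: (1 + 6.0%)^7 ≈ 1.5036302590.
Purchasing power today: €373,956 divided by that factor.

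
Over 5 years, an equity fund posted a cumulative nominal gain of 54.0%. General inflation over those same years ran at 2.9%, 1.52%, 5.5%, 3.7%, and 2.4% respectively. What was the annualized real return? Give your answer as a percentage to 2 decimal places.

5.64%

Cumulative inflation factor: 1.029 × 1.0152 × 1.055 × 1.037 × 1.024 ≈ 1.17030.
Nominal growth factor: 1.54000. Real growth factor = 1.54000 / 1.17030 ≈ 1.31590.
Annualized: 1.31590^(1/5) − 1 ≈ 0.05644.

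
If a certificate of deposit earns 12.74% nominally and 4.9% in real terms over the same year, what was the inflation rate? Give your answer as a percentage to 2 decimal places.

From (1+r_nom) = (1+r_real)(1+π), we get 1+π = (1 + 12.74%)/(1 + 4.9%) = 1.1274/1.049 ≈ 1.07474.
So π ≈ 7.4738%.

7.47%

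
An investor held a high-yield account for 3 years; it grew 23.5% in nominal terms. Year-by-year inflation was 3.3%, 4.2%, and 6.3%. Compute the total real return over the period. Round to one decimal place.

7.9%

Cumulative inflation factor: 1.033 × 1.042 × 1.063 ≈ 1.14420.
Nominal growth factor: 1.23500. Real growth factor = 1.23500 / 1.14420 ≈ 1.07936.
Total real return ≈ 7.9358%.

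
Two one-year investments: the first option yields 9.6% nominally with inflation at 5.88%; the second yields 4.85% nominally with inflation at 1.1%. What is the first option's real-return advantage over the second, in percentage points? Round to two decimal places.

-0.20

The first option real return: 1.096/1.0588 − 1 = 3.513%.
The second real return: 1.0485/1.011 − 1 = 3.709%.
Difference: 3.513 − 3.709 = -0.196 pp.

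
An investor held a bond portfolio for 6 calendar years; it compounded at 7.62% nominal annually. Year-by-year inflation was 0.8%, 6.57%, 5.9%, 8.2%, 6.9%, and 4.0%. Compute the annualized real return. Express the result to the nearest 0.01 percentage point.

2.14%

Cumulative inflation factor: 1.008 × 1.0657 × 1.059 × 1.082 × 1.069 × 1.040 ≈ 1.36845.
Nominal growth factor: 1.55367. Real growth factor = 1.55367 / 1.36845 ≈ 1.13535.
Annualized: 1.13535^(1/6) − 1 ≈ 0.02138.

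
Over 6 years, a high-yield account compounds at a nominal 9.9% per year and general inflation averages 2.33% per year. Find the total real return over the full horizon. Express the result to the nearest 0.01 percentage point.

53.45%

The annual real rate is (1+9.9%)/(1+2.33%) − 1 = 7.3976%.
Compounded over 6 years: (1 + 0.073976)^6 − 1 ≈ 0.53451.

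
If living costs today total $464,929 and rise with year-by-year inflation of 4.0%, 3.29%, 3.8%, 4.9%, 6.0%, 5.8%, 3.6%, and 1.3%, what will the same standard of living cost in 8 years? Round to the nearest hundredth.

$640,046.94

Cumulative price-level factor: 1.040 × 1.0329 × 1.038 × 1.049 × 1.060 × 1.058 × 1.036 × 1.013 ≈ 1.3766552400.
Multiplying $464,929 by the price-level factor gives the future nominal sum.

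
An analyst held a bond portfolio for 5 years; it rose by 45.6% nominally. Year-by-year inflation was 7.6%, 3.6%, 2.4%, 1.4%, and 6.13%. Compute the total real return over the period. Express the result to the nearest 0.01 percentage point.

Cumulative inflation factor: 1.076 × 1.036 × 1.024 × 1.014 × 1.0613 ≈ 1.22842.
Nominal growth factor: 1.45600. Real growth factor = 1.45600 / 1.22842 ≈ 1.18526.
Total real return ≈ 18.5259%.

18.53%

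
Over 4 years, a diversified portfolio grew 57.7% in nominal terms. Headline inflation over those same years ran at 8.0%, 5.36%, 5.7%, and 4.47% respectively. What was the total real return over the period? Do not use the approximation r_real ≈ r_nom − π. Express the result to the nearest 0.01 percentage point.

25.51%

Cumulative inflation factor: 1.080 × 1.0536 × 1.057 × 1.0447 ≈ 1.25651.
Nominal growth factor: 1.57700. Real growth factor = 1.57700 / 1.25651 ≈ 1.25506.
Total real return ≈ 25.5063%.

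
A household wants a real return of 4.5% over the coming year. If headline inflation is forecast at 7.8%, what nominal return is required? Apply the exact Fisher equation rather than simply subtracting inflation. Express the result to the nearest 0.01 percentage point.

12.65%

By the Fisher equation, 1 + r_nom = (1 + 4.5%)(1 + 7.8%) = 1.045 × 1.078 = 1.12651.
So r_nom = 12.651%.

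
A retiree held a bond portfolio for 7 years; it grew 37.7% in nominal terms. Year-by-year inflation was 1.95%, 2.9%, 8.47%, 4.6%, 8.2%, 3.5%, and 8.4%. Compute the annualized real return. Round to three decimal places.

Cumulative inflation factor: 1.0195 × 1.029 × 1.0847 × 1.046 × 1.082 × 1.035 × 1.084 ≈ 1.44491.
Nominal growth factor: 1.37700. Real growth factor = 1.37700 / 1.44491 ≈ 0.95300.
Annualized: 0.95300^(1/7) − 1 ≈ -0.00685.

-0.685%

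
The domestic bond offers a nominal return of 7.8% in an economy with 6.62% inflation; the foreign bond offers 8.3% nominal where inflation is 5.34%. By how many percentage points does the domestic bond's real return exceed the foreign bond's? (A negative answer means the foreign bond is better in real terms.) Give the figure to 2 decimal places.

The domestic bond real return: 1.078/1.0662 − 1 = 1.107%.
The foreign bond real return: 1.083/1.0534 − 1 = 2.810%.
Difference: 1.107 − 2.810 = -1.703 pp.

-1.70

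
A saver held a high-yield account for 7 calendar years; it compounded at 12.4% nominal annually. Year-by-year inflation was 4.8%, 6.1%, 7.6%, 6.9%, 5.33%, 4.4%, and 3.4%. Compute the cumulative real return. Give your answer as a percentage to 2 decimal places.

Cumulative inflation factor: 1.048 × 1.061 × 1.076 × 1.069 × 1.0533 × 1.044 × 1.034 ≈ 1.45425.
Nominal growth factor: 2.26654. Real growth factor = 2.26654 / 1.45425 ≈ 1.55856.
Total real return ≈ 55.8563%.

55.86%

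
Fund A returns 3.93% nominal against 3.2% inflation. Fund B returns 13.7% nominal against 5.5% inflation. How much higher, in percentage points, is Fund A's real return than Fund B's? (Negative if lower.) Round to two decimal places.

Fund A real return: 1.0393/1.032 − 1 = 0.707%.
Fund B real return: 1.137/1.055 − 1 = 7.773%.
Difference: 0.707 − 7.773 = -7.066 pp.

-7.07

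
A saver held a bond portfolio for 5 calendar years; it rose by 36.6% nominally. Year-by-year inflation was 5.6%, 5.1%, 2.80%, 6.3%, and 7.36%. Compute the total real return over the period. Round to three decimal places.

Cumulative inflation factor: 1.056 × 1.051 × 1.0280 × 1.063 × 1.0736 ≈ 1.30207.
Nominal growth factor: 1.36600. Real growth factor = 1.36600 / 1.30207 ≈ 1.04910.
Total real return ≈ 4.9096%.

4.910%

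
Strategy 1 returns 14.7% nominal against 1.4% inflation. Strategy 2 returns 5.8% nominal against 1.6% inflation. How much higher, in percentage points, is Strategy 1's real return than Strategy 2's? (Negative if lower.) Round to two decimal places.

Strategy 1 real return: 1.147/1.014 − 1 = 13.116%.
Strategy 2 real return: 1.058/1.016 − 1 = 4.134%.
Difference: 13.116 − 4.134 = 8.982 pp.

8.98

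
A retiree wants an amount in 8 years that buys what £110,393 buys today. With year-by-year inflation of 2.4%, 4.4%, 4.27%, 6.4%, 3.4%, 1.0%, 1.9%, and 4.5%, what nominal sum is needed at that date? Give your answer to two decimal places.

£145,604.70

Cumulative price-level factor: 1.024 × 1.044 × 1.0427 × 1.064 × 1.034 × 1.010 × 1.019 × 1.045 ≈ 1.3189667388.
The nominal amount required is £110,393 scaled up by that factor.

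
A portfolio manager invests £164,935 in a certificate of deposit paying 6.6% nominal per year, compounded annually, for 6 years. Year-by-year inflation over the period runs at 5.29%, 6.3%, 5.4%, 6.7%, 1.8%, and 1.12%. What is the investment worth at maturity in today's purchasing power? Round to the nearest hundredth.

£186,786.63

Nominal value at maturity: £164,935 × (1 + 6.6%)^6 ≈ £242,022.67.
Price-level factor over 6 years: 1.0529 × 1.063 × 1.054 × 1.067 × 1.018 × 1.0112 ≈ 1.2957173062.
The maturity value deflated by that factor is the answer in today's purchasing power.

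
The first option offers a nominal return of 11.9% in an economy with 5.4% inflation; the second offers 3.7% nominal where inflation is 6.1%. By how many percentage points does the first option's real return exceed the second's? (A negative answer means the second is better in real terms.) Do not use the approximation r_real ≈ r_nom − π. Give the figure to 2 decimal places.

The first option real return: 1.119/1.054 − 1 = 6.167%.
The second real return: 1.037/1.061 − 1 = -2.262%.
Difference: 6.167 − (-2.262) = 8.429 pp.

8.43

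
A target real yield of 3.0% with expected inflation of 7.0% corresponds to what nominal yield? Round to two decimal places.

10.21%

By the Fisher equation, 1 + r_nom = (1 + 3.0%)(1 + 7.0%) = 1.030 × 1.070 = 1.1021.
So r_nom = 10.21%.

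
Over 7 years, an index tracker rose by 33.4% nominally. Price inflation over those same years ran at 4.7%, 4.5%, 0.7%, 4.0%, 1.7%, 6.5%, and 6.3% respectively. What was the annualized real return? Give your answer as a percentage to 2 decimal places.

Cumulative inflation factor: 1.047 × 1.045 × 1.007 × 1.040 × 1.017 × 1.065 × 1.063 ≈ 1.31926.
Nominal growth factor: 1.33400. Real growth factor = 1.33400 / 1.31926 ≈ 1.01117.
Annualized: 1.01117^(1/7) − 1 ≈ 0.00159.

0.16%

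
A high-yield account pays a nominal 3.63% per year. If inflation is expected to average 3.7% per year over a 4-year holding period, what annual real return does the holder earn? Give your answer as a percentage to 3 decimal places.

With constant rates the annual real return is the same each year: (1+3.63%)/(1+3.7%) − 1 = -0.00068.

-0.068%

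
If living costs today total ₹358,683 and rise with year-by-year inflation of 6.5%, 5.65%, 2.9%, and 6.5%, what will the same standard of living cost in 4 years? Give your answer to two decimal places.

Cumulative price-level factor: 1.065 × 1.0565 × 1.029 × 1.065 ≈ 1.2330596652.
The nominal amount required is ₹358,683 scaled up by that factor.

₹442,277.54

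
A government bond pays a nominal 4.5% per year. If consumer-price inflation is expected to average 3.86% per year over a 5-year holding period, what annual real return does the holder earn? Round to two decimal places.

0.62%

With constant rates the annual real return is the same each year: (1+4.5%)/(1+3.86%) − 1 = 0.00616.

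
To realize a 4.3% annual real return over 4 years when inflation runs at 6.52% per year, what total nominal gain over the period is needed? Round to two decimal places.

Required annual nominal rate: (1+4.3%)(1+6.52%) − 1 = 11.10036%.
Cumulative over 4 years: (1 + 0.1110036)^4 − 1 ≈ 0.52357.

52.36%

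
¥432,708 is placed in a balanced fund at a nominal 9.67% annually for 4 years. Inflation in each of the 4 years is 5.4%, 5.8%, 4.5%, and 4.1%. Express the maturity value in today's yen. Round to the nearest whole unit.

Nominal value at maturity: ¥432,708 × (1 + 9.67%)^4 ≈ ¥625,960.
Price-level factor over 4 years: 1.054 × 1.058 × 1.045 × 1.041 ≈ 1.2130907705.
Dividing the nominal maturity value by the price-level factor gives the value in today's money.

¥516,004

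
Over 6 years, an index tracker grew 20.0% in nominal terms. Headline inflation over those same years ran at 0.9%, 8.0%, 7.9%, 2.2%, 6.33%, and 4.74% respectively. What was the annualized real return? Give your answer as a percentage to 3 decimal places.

-1.802%

Cumulative inflation factor: 1.009 × 1.080 × 1.079 × 1.022 × 1.0633 × 1.0474 ≈ 1.33831.
Nominal growth factor: 1.20000. Real growth factor = 1.20000 / 1.33831 ≈ 0.89666.
Annualized: 0.89666^(1/6) − 1 ≈ -0.01802.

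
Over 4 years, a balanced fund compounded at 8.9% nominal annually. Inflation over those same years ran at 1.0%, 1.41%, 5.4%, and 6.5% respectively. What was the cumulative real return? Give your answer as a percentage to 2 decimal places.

Cumulative inflation factor: 1.010 × 1.0141 × 1.054 × 1.065 ≈ 1.14972.
Nominal growth factor: 1.40641. Real growth factor = 1.40641 / 1.14972 ≈ 1.22326.
Total real return ≈ 22.3261%.

22.33%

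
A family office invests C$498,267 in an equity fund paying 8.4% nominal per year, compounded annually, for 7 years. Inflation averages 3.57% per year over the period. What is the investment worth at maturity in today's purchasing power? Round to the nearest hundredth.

Nominal value at maturity: C$498,267 × (1 + 8.4%)^7 ≈ C$876,328.83.
Price-level factor over 7 years: (1 + 3.57%)^7 ≈ 1.2783148489.
Dividing the nominal maturity value by the price-level factor gives the value in today's money.

C$685,534.42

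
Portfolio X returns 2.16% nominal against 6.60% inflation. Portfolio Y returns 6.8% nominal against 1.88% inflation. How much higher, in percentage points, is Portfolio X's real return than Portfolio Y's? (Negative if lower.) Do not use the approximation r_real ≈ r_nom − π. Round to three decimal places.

-8.994

Portfolio X real return: 1.0216/1.0660 − 1 = -4.1651%.
Portfolio Y real return: 1.068/1.0188 − 1 = 4.8292%.
Difference: -4.1651 − 4.8292 = -8.9943 pp.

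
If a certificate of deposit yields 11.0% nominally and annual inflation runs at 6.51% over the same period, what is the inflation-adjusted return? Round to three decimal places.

4.216%

Real return via the Fisher equation: (1 + 11.0%)/(1 + 6.51%) − 1 = 1.110/1.0651 − 1 ≈ 0.04216.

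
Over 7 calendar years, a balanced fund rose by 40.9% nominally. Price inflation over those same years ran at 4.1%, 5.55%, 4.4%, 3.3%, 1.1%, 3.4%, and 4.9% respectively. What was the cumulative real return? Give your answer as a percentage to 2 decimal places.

Cumulative inflation factor: 1.041 × 1.0555 × 1.044 × 1.033 × 1.011 × 1.034 × 1.049 ≈ 1.29944.
Nominal growth factor: 1.40900. Real growth factor = 1.40900 / 1.29944 ≈ 1.08431.
Total real return ≈ 8.4311%.

8.43%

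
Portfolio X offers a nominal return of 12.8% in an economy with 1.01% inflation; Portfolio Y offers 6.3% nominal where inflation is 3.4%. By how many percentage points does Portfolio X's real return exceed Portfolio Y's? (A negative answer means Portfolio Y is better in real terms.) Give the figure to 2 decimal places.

8.87

Portfolio X real return: 1.128/1.0101 − 1 = 11.672%.
Portfolio Y real return: 1.063/1.034 − 1 = 2.805%.
Difference: 11.672 − 2.805 = 8.867 pp.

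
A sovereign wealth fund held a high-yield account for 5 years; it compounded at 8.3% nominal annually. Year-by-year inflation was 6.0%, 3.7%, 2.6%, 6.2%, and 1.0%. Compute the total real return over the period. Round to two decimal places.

Cumulative inflation factor: 1.060 × 1.037 × 1.026 × 1.062 × 1.010 ≈ 1.20970.
Nominal growth factor: 1.48985. Real growth factor = 1.48985 / 1.20970 ≈ 1.23159.
Total real return ≈ 23.1585%.

23.16%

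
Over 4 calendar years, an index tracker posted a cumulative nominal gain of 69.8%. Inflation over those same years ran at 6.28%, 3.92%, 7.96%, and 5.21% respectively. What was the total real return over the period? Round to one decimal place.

Cumulative inflation factor: 1.0628 × 1.0392 × 1.0796 × 1.0521 ≈ 1.25450.
Nominal growth factor: 1.69800. Real growth factor = 1.69800 / 1.25450 ≈ 1.35353.
Total real return ≈ 35.3528%.

35.4%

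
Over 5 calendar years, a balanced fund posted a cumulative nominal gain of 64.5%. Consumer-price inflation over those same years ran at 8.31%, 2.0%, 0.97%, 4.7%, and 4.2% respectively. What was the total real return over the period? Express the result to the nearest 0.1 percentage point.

Cumulative inflation factor: 1.0831 × 1.020 × 1.0097 × 1.047 × 1.042 ≈ 1.21696.
Nominal growth factor: 1.64500. Real growth factor = 1.64500 / 1.21696 ≈ 1.35173.
Total real return ≈ 35.1731%.

35.2%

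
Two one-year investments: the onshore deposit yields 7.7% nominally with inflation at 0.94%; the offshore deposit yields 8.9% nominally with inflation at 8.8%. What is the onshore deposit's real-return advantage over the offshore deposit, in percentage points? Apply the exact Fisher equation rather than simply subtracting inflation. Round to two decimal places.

The onshore deposit real return: 1.077/1.0094 − 1 = 6.697%.
The offshore deposit real return: 1.089/1.088 − 1 = 0.092%.
Difference: 6.697 − 0.092 = 6.605 pp.

6.61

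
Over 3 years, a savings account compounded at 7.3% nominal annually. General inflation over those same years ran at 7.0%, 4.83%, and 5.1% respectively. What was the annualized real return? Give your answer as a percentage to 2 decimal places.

1.57%

Cumulative inflation factor: 1.070 × 1.0483 × 1.051 ≈ 1.17889.
Nominal growth factor: 1.23538. Real growth factor = 1.23538 / 1.17889 ≈ 1.04792.
Annualized: 1.04792^(1/3) − 1 ≈ 0.01572.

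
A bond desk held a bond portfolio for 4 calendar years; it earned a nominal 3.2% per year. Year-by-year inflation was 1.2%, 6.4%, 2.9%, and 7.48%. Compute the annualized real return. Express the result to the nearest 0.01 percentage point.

Cumulative inflation factor: 1.012 × 1.064 × 1.029 × 1.0748 ≈ 1.19087.
Nominal growth factor: 1.13428. Real growth factor = 1.13428 / 1.19087 ≈ 0.95248.
Annualized: 0.95248^(1/4) − 1 ≈ -0.01210.

-1.21%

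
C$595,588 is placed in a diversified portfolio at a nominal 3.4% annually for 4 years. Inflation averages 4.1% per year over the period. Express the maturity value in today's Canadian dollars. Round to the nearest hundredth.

C$579,729.20

Nominal value at maturity: C$595,588 × (1 + 3.4%)^4 ≈ C$680,813.40.
Price-level factor over 4 years: (1 + 4.1%)^4 ≈ 1.1743645098.
Dividing the nominal maturity value by the price-level factor gives the value in today's money.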